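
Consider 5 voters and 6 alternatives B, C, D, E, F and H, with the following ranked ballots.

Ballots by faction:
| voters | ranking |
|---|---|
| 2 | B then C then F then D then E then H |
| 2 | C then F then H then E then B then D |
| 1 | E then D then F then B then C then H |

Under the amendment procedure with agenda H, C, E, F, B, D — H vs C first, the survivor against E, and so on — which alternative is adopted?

B

Round 1: H vs C — 0–5, C advances.
Round 2: C vs E — 4–1, C advances.
Round 3: C vs F — 4–1, C advances.
Round 4: C vs B — 2–3, B advances.
Round 5: B vs D — 4–1, B advances.
B survives the agenda.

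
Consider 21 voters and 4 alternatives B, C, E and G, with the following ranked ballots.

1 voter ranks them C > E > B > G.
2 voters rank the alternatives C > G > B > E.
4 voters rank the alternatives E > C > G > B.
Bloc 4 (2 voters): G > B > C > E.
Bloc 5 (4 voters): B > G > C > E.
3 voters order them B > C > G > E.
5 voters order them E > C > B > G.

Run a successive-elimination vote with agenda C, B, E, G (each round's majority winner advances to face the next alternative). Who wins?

Round 1: C vs B — 12–9, C advances.
Round 2: C vs E — 12–9, C advances.
Round 3: C vs G — 15–6, C advances.
C survives the agenda.

C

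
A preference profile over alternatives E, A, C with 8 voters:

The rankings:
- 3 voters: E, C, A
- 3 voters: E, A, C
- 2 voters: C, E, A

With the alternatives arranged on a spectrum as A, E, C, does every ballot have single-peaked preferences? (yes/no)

Axis positions: A=1, E=2, C=3.
Group 1 (peak E at position 2): ranking walks positions 2-3-1, expanding outward from the peak — single-peaked.
Group 2 (peak E at position 2): ranking walks positions 2-1-3, expanding outward from the peak — single-peaked.
Group 3 (peak C at position 3): ranking walks positions 3-2-1, expanding outward from the peak — single-peaked.
Every ranking is single-peaked on this axis.

yes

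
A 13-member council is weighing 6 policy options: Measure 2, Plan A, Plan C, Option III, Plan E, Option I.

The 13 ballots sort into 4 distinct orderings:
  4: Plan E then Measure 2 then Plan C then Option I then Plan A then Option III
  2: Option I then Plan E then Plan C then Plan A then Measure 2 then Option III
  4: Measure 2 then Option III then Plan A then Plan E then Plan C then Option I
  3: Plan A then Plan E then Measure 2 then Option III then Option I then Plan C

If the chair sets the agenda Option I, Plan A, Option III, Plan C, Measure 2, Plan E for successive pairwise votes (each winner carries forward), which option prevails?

Plan E

Round 1: Option I vs Plan A — 6–7, Plan A advances.
Round 2: Plan A vs Option III — 9–4, Plan A advances.
Round 3: Plan A vs Plan C — 7–6, Plan A advances.
Round 4: Plan A vs Measure 2 — 5–8, Measure 2 advances.
Round 5: Measure 2 vs Plan E — 4–9, Plan E advances.
The agenda winner is Plan E.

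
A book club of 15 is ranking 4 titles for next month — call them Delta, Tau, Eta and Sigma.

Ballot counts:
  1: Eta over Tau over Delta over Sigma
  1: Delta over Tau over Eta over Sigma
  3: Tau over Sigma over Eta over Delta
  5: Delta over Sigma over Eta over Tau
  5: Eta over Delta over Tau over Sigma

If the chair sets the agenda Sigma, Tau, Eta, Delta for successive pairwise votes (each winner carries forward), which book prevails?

Eta

Round 1: Sigma vs Tau — 5–10, Tau advances.
Round 2: Tau vs Eta — 4–11, Eta advances.
Round 3: Eta vs Delta — 9–6, Eta advances.
The agenda winner is Eta.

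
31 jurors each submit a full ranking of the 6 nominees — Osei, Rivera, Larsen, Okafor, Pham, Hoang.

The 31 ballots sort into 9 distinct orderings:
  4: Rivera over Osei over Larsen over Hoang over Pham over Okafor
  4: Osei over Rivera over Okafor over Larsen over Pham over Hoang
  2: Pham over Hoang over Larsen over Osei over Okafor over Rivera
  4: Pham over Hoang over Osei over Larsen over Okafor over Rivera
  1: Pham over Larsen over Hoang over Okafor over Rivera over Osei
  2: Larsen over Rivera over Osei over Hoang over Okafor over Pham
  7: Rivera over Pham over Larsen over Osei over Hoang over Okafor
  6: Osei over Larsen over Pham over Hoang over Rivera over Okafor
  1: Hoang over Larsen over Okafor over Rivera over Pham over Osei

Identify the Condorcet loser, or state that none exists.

Head-to-head results (31 jurors):
Osei vs Rivera: Osei preferred on 4+2+4+6 = 16 ballots; Osei wins 16–15.
Osei vs Larsen: Osei wins 18–13.
Osei–Okafor: Osei 29–2.
Osei vs Pham: Osei preferred on 4+4+2+6 = 16 ballots; Osei wins 16–15.
Osei–Hoang: Osei 23–8.
Rivera vs Larsen: Rivera preferred on 4+4+7 = 15 ballots; Larsen wins 16–15.
Rivera vs Okafor: Rivera is ranked higher on 4+4+2+7+6 = 23 ballots, Okafor on 8. Rivera wins 23–8.
Rivera vs Pham: Rivera, 18–13.
Rivera vs Hoang: Rivera, 17–14.
Larsen vs Okafor: 27 for Larsen, 4 for Okafor — Larsen by 27–4.
Larsen–Pham: Larsen 17–14.
Larsen vs Hoang: 4+4+1+2+7+6 = 24 for Larsen, 7 for Hoang — Larsen by 24–7.
Okafor vs Pham: Pham wins 24–7.
Okafor vs Hoang: 4 to 27, Hoang.
Pham vs Hoang: Pham wins 24–7.
Only Okafor has no wins; Okafor is the Condorcet loser.

Okafor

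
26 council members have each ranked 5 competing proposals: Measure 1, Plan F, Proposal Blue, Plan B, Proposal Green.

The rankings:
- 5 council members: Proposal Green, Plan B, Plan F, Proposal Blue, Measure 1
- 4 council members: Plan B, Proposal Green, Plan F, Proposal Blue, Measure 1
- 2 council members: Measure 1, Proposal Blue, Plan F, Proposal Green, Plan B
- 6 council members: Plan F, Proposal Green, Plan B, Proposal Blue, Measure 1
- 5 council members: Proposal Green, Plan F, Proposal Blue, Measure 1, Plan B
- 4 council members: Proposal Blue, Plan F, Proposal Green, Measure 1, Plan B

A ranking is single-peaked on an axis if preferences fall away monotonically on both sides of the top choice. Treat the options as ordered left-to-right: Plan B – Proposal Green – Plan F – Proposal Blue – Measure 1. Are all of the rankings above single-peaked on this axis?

Axis positions: Plan B=1, Proposal Green=2, Plan F=3, Proposal Blue=4, Measure 1=5.
Ballot type 1 (peak Proposal Green at position 2): ranking walks positions 2-1-3-4-5, expanding outward from the peak — single-peaked.
Ballot type 2 (peak Plan B at position 1): ranking walks positions 1-2-3-4-5, expanding outward from the peak — single-peaked.
Ballot type 3 (peak Measure 1 at position 5): ranking walks positions 5-4-3-2-1, expanding outward from the peak — single-peaked.
Ballot type 4 (peak Plan F at position 3): ranking walks positions 3-2-1-4-5, expanding outward from the peak — single-peaked.
Ballot type 5 (peak Proposal Green at position 2): ranking walks positions 2-3-4-5-1, expanding outward from the peak — single-peaked.
Ballot type 6 (peak Proposal Blue at position 4): ranking walks positions 4-3-2-5-1, expanding outward from the peak — single-peaked.
Every ranking is single-peaked on this axis.

yes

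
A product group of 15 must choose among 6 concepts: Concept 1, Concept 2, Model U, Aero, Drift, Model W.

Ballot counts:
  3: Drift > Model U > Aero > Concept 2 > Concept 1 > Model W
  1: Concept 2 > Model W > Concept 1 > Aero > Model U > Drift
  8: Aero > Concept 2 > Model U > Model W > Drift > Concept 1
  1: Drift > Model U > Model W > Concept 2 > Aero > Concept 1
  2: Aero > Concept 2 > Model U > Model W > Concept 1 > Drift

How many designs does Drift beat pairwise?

Drift against each rival (15 engineers):
Drift vs Concept 1: Drift is ranked higher on 3+8+1 = 12 ballots, Concept 1 on 3. Drift wins 12–3.
Drift vs Concept 2: Concept 2, 11–4.
Drift vs Model U: Drift is ranked higher on 3+1 = 4 ballots, Model U on 11. Model U wins 11–4.
Drift vs Aero: 4 to 11, Aero.
Drift vs Model W: 3+1 = 4 for Drift, 11 for Model W — Model W by 11–4.
Drift beats Concept 1; loses to Concept 2, Model U, Aero, Model W — 1 pairwise win.

1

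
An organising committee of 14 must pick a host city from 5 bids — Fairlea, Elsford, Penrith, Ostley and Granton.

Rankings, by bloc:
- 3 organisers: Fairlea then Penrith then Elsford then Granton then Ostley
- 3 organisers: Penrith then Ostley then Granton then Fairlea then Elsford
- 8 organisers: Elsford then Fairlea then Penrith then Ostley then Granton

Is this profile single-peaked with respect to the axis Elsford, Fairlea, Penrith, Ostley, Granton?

Axis positions: Elsford=1, Fairlea=2, Penrith=3, Ostley=4, Granton=5.
Bloc 1: ranking walks positions 2-3-1-5-4; Granton is ranked above Ostley even though Ostley lies between Granton and the peak Fairlea on the axis — preferences dip and rise again. Not single-peaked.
Bloc 2 (peak Penrith at position 3): ranking walks positions 3-4-5-2-1, expanding outward from the peak — single-peaked.
Bloc 3 (peak Elsford at position 1): ranking walks positions 1-2-3-4-5, expanding outward from the peak — single-peaked.
Bloc 1 violates single-peakedness, so the profile is not single-peaked on this axis.

no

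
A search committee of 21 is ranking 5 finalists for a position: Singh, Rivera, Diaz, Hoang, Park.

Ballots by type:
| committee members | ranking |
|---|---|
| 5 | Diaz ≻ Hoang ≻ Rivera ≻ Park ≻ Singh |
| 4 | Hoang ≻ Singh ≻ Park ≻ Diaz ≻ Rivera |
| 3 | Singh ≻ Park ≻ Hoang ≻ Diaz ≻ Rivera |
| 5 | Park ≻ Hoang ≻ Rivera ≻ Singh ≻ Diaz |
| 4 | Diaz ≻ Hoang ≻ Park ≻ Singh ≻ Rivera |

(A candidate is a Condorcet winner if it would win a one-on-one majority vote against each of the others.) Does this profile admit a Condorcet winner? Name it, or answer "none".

Check each pair by majority over 21 ballots:
Singh vs Rivera: Singh wins 11–10.
Singh vs Diaz: Singh wins 12–9.
Singh vs Hoang: Hoang, 18–3.
Singh–Park: Park 14–7.
Rivera vs Diaz: Diaz, 16–5.
Rivera–Hoang: Hoang 21–0.
Rivera–Park: Park 16–5.
Diaz vs Hoang: Hoang, 12–9.
Diaz–Park: Park 12–9.
Hoang–Park: Hoang 13–8.
Only Hoang has no losses; Hoang is the Condorcet winner.

Hoang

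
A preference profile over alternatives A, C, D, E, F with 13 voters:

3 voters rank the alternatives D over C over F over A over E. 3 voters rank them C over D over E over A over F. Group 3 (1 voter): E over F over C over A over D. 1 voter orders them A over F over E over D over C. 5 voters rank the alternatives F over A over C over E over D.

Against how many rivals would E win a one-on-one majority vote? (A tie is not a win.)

1

E against each rival (13 voters):
E–A: A 9–4.
E vs C: C, 11–2.
E vs D: 7 to 6, E.
E–F: F 9–4.
E beats D; loses to A, C, F — 1 pairwise win.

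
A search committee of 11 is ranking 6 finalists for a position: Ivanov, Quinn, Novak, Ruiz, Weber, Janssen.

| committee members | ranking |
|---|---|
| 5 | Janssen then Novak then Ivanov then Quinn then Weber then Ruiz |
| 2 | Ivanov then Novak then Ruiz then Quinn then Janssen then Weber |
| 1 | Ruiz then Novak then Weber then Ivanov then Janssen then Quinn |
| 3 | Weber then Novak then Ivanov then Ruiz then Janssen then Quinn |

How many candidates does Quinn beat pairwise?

Quinn against each rival (11 committee members):
Quinn vs Ivanov: Ivanov, 11–0.
Quinn vs Novak: Novak wins 11–0.
Quinn vs Ruiz: Ruiz wins 6–5.
Quinn vs Weber: 7 to 4, Quinn.
Quinn vs Janssen: Janssen, 9–2.
Quinn beats Weber; loses to Ivanov, Novak, Ruiz, Janssen — 1 pairwise win.

1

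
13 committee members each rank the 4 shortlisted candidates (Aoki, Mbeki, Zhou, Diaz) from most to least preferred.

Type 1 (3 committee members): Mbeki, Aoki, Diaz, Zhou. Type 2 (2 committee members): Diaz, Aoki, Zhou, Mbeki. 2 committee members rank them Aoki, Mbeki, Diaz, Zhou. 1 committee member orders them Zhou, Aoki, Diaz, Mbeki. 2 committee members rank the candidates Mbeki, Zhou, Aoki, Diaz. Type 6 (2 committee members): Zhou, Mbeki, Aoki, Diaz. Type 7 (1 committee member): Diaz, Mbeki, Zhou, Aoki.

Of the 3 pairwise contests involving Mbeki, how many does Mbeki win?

Mbeki against each rival (13 committee members):
Mbeki vs Aoki: Mbeki, 8–5.
Mbeki vs Zhou: Mbeki, 8–5.
Mbeki vs Diaz: Mbeki, 9–4.
Mbeki beats Aoki, Zhou, Diaz — 3 pairwise wins.

3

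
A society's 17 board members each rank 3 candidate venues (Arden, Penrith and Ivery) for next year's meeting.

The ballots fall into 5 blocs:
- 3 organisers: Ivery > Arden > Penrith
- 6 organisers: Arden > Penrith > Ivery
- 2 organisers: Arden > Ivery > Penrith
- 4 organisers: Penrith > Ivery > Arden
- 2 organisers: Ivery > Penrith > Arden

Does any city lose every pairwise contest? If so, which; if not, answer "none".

none

Head-to-head results (17 organisers):
Arden vs Penrith: 11 to 6, Arden.
Arden vs Ivery: 6+2 = 8 for Arden, 9 for Ivery — Ivery by 9–8.
Penrith vs Ivery: 10 to 7, Penrith.
Each city has at least one pairwise win (Arden beats Penrith; Penrith beats Ivery; Ivery beats Arden) — no Condorcet loser.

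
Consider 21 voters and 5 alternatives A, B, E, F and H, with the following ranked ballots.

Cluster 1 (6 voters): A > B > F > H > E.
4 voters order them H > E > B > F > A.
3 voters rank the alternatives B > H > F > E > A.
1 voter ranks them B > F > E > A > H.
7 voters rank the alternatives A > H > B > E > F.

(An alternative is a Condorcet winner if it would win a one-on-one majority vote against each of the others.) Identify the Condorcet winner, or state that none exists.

A

Check each pair by majority over 21 ballots:
A vs B: A wins 13–8.
A–E: A 13–8.
A vs F: A wins 13–8.
A vs H: A wins 14–7.
B–E: B 17–4.
B–F: B 21–0.
B vs H: H, 11–10.
E–F: E 11–10.
E vs H: E is ranked higher on 1 ballot, H on 20. H wins 20–1.
F–H: H 14–7.
Only A has no losses; A is the Condorcet winner.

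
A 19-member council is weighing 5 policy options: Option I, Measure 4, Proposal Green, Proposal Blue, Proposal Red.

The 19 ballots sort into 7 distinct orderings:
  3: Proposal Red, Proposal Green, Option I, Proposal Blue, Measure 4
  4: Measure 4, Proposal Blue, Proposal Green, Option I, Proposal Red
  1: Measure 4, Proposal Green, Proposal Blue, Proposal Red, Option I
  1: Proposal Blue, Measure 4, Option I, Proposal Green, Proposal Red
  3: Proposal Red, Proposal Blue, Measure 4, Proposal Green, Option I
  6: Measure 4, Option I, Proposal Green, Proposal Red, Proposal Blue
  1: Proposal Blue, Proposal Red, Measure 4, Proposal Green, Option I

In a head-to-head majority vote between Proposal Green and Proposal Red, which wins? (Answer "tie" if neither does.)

Proposal Green

Ballots ranking Proposal Green above Proposal Red: 4 + 1 + 1 + 6 = 12.
Ballots ranking Proposal Red above Proposal Green: 19 − 12 = 7.
Proposal Green wins the head-to-head 12–7.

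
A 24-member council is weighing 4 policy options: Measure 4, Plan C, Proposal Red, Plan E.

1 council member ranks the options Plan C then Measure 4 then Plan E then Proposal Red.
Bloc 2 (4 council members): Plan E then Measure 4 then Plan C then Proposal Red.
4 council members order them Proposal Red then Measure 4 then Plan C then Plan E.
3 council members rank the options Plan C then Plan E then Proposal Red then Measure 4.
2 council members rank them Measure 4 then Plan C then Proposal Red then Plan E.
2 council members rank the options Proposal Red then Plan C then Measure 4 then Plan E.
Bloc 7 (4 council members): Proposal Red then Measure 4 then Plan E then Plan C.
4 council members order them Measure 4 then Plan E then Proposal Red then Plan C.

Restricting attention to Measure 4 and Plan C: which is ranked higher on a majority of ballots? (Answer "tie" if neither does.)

Measure 4

Ballots ranking Measure 4 above Plan C: 4 + 4 + 2 + 4 + 4 = 18.
Ballots ranking Plan C above Measure 4: 24 − 18 = 6.
Measure 4 wins the head-to-head 18–6.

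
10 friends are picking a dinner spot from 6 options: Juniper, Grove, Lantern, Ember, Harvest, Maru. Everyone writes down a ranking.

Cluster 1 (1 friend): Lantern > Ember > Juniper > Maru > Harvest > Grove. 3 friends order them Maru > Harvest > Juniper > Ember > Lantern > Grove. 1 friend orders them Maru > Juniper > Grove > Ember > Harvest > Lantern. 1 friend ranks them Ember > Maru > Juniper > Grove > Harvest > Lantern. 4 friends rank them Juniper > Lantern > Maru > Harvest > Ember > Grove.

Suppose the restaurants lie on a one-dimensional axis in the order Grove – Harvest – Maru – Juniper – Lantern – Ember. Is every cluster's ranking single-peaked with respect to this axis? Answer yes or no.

Axis positions: Grove=1, Harvest=2, Maru=3, Juniper=4, Lantern=5, Ember=6.
Cluster 1 (peak Lantern at position 5): ranking walks positions 5-6-4-3-2-1, expanding outward from the peak — single-peaked.
Cluster 2: ranking walks positions 3-2-4-6-5-1; Ember is ranked above Lantern even though Lantern lies between Ember and the peak Maru on the axis — preferences dip and rise again. Not single-peaked.
Cluster 3: ranking walks positions 3-4-1-6-2-5; Grove is ranked above Harvest even though Harvest lies between Grove and the peak Maru on the axis — preferences dip and rise again. Not single-peaked.
Cluster 4: ranking walks positions 6-3-4-1-2-5; Maru is ranked above Lantern even though Lantern lies between Maru and the peak Ember on the axis — preferences dip and rise again. Not single-peaked.
Cluster 5 (peak Juniper at position 4): ranking walks positions 4-5-3-2-6-1, expanding outward from the peak — single-peaked.
Cluster 2 violates single-peakedness, so the profile is not single-peaked on this axis.

no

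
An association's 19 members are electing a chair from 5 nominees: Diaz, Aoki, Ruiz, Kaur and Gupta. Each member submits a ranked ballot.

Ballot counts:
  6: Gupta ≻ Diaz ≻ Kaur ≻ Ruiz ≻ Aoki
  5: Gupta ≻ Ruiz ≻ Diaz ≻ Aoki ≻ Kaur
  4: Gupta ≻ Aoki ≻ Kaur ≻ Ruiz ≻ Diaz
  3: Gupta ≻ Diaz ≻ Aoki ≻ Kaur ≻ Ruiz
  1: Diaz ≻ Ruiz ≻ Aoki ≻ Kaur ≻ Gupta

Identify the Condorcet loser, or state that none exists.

none

Head-to-head results (19 voters):
Diaz vs Aoki: 6+5+3+1 = 15 for Diaz, 4 for Aoki — Diaz by 15–4.
Diaz vs Ruiz: 6+3+1 = 10 for Diaz, 9 for Ruiz — Diaz by 10–9.
Diaz vs Kaur: Diaz, 15–4.
Diaz vs Gupta: Gupta wins 18–1.
Aoki vs Ruiz: 4+3 = 7 for Aoki, 12 for Ruiz — Ruiz by 12–7.
Aoki vs Kaur: Aoki is ranked higher on 5+4+3+1 = 13 ballots, Kaur on 6. Aoki wins 13–6.
Aoki vs Gupta: Gupta wins 18–1.
Ruiz vs Kaur: Kaur, 13–6.
Ruiz vs Gupta: Ruiz preferred on 1 ballot; Gupta wins 18–1.
Kaur vs Gupta: Gupta, 18–1.
Each candidate has at least one pairwise win (Diaz beats Aoki; Aoki beats Kaur; Ruiz beats Aoki; Kaur beats Ruiz; Gupta beats Diaz) — no Condorcet loser.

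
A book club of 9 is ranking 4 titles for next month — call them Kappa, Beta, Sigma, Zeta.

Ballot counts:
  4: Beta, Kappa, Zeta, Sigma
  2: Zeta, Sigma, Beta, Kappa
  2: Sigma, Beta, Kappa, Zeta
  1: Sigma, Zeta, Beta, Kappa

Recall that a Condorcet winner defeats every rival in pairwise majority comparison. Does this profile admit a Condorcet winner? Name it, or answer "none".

Check each pair by majority over 9 ballots:
Kappa vs Beta: Kappa is ranked higher on 0 ballots, Beta on 9. Beta wins 9–0.
Kappa vs Sigma: 4 for Kappa, 5 for Sigma — Sigma by 5–4.
Kappa vs Zeta: Kappa preferred on 4+2 = 6 ballots; Kappa wins 6–3.
Beta vs Sigma: Beta is ranked higher on 4 ballots, Sigma on 5. Sigma wins 5–4.
Beta vs Zeta: Beta is ranked higher on 4+2 = 6 ballots, Zeta on 3. Beta wins 6–3.
Sigma vs Zeta: 2+1 = 3 for Sigma, 6 for Zeta — Zeta by 6–3.
Each book drops at least one matchup (Kappa loses to Beta; Beta loses to Sigma; Sigma loses to Zeta; Zeta loses to Kappa); the cycle Kappa > Zeta > Sigma > Kappa rules out a Condorcet winner.

none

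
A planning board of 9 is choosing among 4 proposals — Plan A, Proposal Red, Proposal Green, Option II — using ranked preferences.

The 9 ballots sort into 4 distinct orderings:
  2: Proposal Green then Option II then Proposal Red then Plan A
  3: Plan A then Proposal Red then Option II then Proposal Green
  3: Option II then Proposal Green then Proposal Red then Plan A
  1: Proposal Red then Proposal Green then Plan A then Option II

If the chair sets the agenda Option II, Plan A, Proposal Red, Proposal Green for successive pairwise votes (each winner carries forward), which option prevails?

Round 1: Option II vs Plan A — 5–4, Option II advances.
Round 2: Option II vs Proposal Red — 5–4, Option II advances.
Round 3: Option II vs Proposal Green — 6–3, Option II advances.
The agenda winner is Option II.

Option II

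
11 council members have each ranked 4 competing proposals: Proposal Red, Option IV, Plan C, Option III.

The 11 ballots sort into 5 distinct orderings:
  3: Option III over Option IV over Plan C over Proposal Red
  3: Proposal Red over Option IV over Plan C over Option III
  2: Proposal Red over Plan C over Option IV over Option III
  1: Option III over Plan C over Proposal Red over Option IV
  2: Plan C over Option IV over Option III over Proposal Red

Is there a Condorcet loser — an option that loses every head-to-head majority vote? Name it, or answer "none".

Head-to-head results (11 council members):
Proposal Red vs Option IV: Proposal Red wins 6–5.
Proposal Red vs Plan C: Plan C, 6–5.
Proposal Red vs Option III: 3+2 = 5 for Proposal Red, 6 for Option III — Option III by 6–5.
Option IV vs Plan C: 6 to 5, Option IV.
Option IV vs Option III: Option IV wins 7–4.
Plan C vs Option III: 7 to 4, Plan C.
Each option has at least one pairwise win (Proposal Red beats Option IV; Option IV beats Plan C; Plan C beats Proposal Red; Option III beats Proposal Red) — no Condorcet loser.

none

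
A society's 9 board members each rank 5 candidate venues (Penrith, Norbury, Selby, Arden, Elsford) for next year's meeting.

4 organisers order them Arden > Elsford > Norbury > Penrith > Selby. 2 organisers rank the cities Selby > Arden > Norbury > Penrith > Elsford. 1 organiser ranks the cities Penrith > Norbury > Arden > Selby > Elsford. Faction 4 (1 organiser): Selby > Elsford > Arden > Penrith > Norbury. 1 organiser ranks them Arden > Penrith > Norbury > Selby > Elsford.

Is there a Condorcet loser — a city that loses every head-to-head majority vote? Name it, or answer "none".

Head-to-head results (9 organisers):
Penrith–Norbury: Norbury 6–3.
Penrith vs Selby: 4+1+1 = 6 for Penrith, 3 for Selby — Penrith by 6–3.
Penrith vs Arden: 1 for Penrith, 8 for Arden — Arden by 8–1.
Penrith vs Elsford: Elsford wins 5–4.
Norbury vs Selby: Norbury, 6–3.
Norbury vs Arden: Arden wins 8–1.
Norbury vs Elsford: Norbury preferred on 2+1+1 = 4 ballots; Elsford wins 5–4.
Selby vs Arden: Arden, 6–3.
Selby vs Elsford: Selby wins 5–4.
Arden vs Elsford: 4+2+1+1 = 8 for Arden, 1 for Elsford — Arden by 8–1.
Every city wins at least one matchup (Penrith beats Selby; Norbury beats Penrith; Selby beats Elsford; Arden beats Penrith; Elsford beats Penrith), so there is no Condorcet loser.

none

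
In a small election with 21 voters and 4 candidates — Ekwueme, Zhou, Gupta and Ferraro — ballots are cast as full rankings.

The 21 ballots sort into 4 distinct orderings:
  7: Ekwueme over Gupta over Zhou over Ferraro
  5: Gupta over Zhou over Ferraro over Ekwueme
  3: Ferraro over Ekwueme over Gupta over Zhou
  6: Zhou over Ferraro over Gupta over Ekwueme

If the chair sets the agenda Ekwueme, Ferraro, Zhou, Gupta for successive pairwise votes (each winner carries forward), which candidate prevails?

Round 1: Ekwueme vs Ferraro — 7–14, Ferraro advances.
Round 2: Ferraro vs Zhou — 3–18, Zhou advances.
Round 3: Zhou vs Gupta — 6–15, Gupta advances.
The agenda winner is Gupta.

Gupta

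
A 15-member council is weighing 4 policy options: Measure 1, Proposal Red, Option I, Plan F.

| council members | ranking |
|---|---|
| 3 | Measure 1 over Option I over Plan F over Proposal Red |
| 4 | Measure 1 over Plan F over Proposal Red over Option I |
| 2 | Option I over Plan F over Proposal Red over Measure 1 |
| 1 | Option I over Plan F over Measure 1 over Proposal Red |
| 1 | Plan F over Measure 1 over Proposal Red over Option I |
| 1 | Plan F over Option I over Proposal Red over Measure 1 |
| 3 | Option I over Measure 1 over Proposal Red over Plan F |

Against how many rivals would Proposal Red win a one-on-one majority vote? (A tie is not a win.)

Proposal Red against each rival (15 council members):
Proposal Red vs Measure 1: 3 to 12, Measure 1.
Proposal Red vs Option I: 5 to 10, Option I.
Proposal Red vs Plan F: Plan F, 12–3.
Proposal Red beats no one; loses to Measure 1, Option I, Plan F — 0 pairwise wins.

0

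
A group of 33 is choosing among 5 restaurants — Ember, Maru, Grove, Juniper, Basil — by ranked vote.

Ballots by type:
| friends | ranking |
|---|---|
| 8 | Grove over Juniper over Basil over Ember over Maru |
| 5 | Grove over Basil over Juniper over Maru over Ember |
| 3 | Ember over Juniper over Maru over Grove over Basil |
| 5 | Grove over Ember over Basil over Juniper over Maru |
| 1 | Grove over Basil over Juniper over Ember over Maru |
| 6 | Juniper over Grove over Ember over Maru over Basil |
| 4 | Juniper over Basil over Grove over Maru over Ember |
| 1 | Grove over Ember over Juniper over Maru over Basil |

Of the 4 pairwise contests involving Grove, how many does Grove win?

Grove against each rival (33 friends):
Grove vs Ember: 30 to 3, Grove.
Grove vs Maru: Grove, 30–3.
Grove vs Juniper: Grove is ranked higher on 8+5+5+1+1 = 20 ballots, Juniper on 13. Grove wins 20–13.
Grove vs Basil: Grove preferred on 29 ballots; Grove wins 29–4.
Grove beats Ember, Maru, Juniper, Basil — 4 pairwise wins.

4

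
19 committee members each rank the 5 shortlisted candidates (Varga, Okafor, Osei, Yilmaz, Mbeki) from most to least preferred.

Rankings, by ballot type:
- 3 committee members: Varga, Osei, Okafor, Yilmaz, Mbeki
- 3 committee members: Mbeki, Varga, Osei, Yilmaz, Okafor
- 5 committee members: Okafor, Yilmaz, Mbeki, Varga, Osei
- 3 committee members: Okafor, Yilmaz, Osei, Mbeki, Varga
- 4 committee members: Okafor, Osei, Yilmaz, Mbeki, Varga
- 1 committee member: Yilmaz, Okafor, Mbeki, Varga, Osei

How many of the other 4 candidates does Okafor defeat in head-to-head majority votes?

4

Okafor against each rival (19 committee members):
Okafor vs Varga: Okafor is ranked higher on 5+3+4+1 = 13 ballots, Varga on 6. Okafor wins 13–6.
Okafor vs Osei: 5+3+4+1 = 13 for Okafor, 6 for Osei — Okafor by 13–6.
Okafor vs Yilmaz: Okafor, 15–4.
Okafor vs Mbeki: 3+5+3+4+1 = 16 for Okafor, 3 for Mbeki — Okafor by 16–3.
Okafor beats Varga, Osei, Yilmaz, Mbeki — 4 pairwise wins.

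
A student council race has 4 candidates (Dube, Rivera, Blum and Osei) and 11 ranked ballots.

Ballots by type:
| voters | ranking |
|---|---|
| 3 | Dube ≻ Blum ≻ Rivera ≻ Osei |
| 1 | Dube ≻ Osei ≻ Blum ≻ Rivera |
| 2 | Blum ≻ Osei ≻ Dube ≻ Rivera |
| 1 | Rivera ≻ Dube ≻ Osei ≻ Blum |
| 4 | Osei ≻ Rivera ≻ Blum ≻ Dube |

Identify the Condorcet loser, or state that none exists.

Rivera

Pairwise majorities:
Dube vs Rivera: Dube is ranked higher on 3+1+2 = 6 ballots, Rivera on 5. Dube wins 6–5.
Dube–Blum: Blum 6–5.
Dube vs Osei: Dube is ranked higher on 3+1+1 = 5 ballots, Osei on 6. Osei wins 6–5.
Rivera–Blum: Blum 6–5.
Rivera vs Osei: Rivera preferred on 3+1 = 4 ballots; Osei wins 7–4.
Blum vs Osei: Osei wins 6–5.
Rivera loses to every other candidate — it is the Condorcet loser.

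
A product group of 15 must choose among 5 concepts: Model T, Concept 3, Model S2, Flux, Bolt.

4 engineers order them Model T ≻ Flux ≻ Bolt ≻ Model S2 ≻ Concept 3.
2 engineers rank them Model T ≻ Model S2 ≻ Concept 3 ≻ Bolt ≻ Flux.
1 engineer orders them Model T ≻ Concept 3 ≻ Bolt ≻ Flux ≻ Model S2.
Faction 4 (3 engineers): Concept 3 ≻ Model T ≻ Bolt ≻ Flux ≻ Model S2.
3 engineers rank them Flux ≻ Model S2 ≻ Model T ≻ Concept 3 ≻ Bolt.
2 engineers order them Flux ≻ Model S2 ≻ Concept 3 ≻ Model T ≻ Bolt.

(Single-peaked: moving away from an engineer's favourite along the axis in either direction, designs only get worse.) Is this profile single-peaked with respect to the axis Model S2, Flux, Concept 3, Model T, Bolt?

no

Axis positions: Model S2=1, Flux=2, Concept 3=3, Model T=4, Bolt=5.
Faction 1: ranking walks positions 4-2-5-1-3; Flux is ranked above Concept 3 even though Concept 3 lies between Flux and the peak Model T on the axis — preferences dip and rise again. Not single-peaked.
Faction 2: ranking walks positions 4-1-3-5-2; Model S2 is ranked above Concept 3 even though Concept 3 lies between Model S2 and the peak Model T on the axis — preferences dip and rise again. Not single-peaked.
Faction 3 (peak Model T at position 4): ranking walks positions 4-3-5-2-1, expanding outward from the peak — single-peaked.
Faction 4 (peak Concept 3 at position 3): ranking walks positions 3-4-5-2-1, expanding outward from the peak — single-peaked.
Faction 5: ranking walks positions 2-1-4-3-5; Model T is ranked above Concept 3 even though Concept 3 lies between Model T and the peak Flux on the axis — preferences dip and rise again. Not single-peaked.
Faction 6 (peak Flux at position 2): ranking walks positions 2-1-3-4-5, expanding outward from the peak — single-peaked.
Faction 1 violates single-peakedness, so the profile is not single-peaked on this axis.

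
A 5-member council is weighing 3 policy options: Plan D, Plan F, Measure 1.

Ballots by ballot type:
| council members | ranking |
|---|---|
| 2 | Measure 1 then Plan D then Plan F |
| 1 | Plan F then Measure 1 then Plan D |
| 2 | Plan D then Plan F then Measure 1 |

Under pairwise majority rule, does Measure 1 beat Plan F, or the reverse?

Ballots ranking Measure 1 above Plan F: 2.
Ballots ranking Plan F above Measure 1: 5 − 2 = 3.
Plan F wins the head-to-head 3–2.

Plan F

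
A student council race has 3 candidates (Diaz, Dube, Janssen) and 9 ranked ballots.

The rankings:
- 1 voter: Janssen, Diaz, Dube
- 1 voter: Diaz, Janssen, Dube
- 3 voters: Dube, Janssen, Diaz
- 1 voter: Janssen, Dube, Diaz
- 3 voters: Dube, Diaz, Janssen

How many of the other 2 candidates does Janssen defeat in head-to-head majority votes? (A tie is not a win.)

Janssen against each rival (9 voters):
Janssen vs Diaz: 1+3+1 = 5 for Janssen, 4 for Diaz — Janssen by 5–4.
Janssen vs Dube: Janssen is ranked higher on 1+1+1 = 3 ballots, Dube on 6. Dube wins 6–3.
Janssen beats Diaz; loses to Dube — 1 pairwise win.

1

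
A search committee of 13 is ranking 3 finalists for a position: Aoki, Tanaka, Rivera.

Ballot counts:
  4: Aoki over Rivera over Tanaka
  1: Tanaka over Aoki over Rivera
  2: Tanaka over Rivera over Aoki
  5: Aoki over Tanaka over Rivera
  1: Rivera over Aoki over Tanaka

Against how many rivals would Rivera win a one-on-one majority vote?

Rivera against each rival (13 committee members):
Rivera vs Aoki: Rivera is ranked higher on 2+1 = 3 ballots, Aoki on 10. Aoki wins 10–3.
Rivera vs Tanaka: Rivera preferred on 4+1 = 5 ballots; Tanaka wins 8–5.
Rivera beats no one; loses to Aoki, Tanaka — 0 pairwise wins.

0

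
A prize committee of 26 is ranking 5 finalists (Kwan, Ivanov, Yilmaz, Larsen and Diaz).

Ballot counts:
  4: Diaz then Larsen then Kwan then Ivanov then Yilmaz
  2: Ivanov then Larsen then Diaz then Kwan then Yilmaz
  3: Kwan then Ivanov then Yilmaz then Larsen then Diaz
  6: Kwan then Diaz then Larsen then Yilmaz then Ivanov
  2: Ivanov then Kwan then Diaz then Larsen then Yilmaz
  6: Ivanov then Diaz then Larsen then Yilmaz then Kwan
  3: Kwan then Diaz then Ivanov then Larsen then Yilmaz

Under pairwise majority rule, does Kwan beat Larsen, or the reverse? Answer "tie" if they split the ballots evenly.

Ballots ranking Kwan above Larsen: 3 + 6 + 2 + 3 = 14.
Ballots ranking Larsen above Kwan: 26 − 14 = 12.
Kwan wins the head-to-head 14–12.

Kwan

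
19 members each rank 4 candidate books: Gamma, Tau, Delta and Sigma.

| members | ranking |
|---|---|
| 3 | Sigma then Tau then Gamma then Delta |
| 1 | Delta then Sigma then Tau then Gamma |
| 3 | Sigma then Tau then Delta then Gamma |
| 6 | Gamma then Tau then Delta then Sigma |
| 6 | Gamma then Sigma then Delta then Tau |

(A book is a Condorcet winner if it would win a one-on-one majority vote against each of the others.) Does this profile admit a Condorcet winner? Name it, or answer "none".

Gamma

Head-to-head results (19 members):
Gamma–Tau: Gamma 12–7.
Gamma vs Delta: Gamma, 15–4.
Gamma vs Sigma: Gamma, 12–7.
Tau–Delta: Tau 12–7.
Tau vs Sigma: Sigma, 13–6.
Delta vs Sigma: Sigma, 12–7.
Gamma beats each of Tau, Delta, Sigma — Gamma is the Condorcet winner.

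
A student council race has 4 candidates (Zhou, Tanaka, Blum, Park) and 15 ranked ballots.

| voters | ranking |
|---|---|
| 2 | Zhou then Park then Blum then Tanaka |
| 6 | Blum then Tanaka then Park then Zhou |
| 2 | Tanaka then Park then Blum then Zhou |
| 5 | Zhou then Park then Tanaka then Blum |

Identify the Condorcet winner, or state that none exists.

Check each pair by majority over 15 ballots:
Zhou–Tanaka: Tanaka 8–7.
Zhou–Blum: Blum 8–7.
Zhou vs Park: Park wins 8–7.
Tanaka–Blum: Blum 8–7.
Tanaka vs Park: Tanaka wins 8–7.
Blum–Park: Park 9–6.
Each candidate drops at least one matchup (Zhou loses to Tanaka; Tanaka loses to Blum; Blum loses to Park; Park loses to Tanaka); the cycle Tanaka > Park > Blum > Tanaka rules out a Condorcet winner.

none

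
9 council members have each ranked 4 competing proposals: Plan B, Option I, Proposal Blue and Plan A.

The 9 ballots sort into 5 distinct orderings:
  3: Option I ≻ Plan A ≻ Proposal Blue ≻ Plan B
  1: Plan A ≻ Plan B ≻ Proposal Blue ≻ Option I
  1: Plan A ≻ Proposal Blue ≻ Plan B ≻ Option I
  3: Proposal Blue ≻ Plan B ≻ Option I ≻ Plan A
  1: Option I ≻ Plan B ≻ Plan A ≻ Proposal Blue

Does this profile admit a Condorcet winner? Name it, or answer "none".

Head-to-head results (9 council members):
Plan B vs Option I: 5 to 4, Plan B.
Plan B vs Proposal Blue: 2 to 7, Proposal Blue.
Plan B vs Plan A: 3+1 = 4 for Plan B, 5 for Plan A — Plan A by 5–4.
Option I vs Proposal Blue: 4 to 5, Proposal Blue.
Option I vs Plan A: Option I is ranked higher on 3+3+1 = 7 ballots, Plan A on 2. Option I wins 7–2.
Proposal Blue vs Plan A: Proposal Blue preferred on 3 ballots; Plan A wins 6–3.
No option is unbeaten: Plan B loses to Proposal Blue; Option I loses to Plan B; Proposal Blue loses to Plan A; Plan A loses to Option I. In particular Plan B > Option I > Plan A > Plan B is a majority cycle — no Condorcet winner exists.

none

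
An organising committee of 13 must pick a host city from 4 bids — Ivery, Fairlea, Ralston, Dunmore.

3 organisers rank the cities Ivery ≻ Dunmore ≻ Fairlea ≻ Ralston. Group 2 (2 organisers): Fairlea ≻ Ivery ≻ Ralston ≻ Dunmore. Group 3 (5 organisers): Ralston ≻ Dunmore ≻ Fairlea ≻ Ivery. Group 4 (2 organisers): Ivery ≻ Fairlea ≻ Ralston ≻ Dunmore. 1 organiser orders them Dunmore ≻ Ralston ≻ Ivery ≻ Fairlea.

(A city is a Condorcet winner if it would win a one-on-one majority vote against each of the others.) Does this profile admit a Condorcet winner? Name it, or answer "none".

Pairwise majorities:
Ivery vs Fairlea: Fairlea, 7–6.
Ivery vs Ralston: Ivery, 7–6.
Ivery vs Dunmore: Ivery, 7–6.
Fairlea–Ralston: Fairlea 7–6.
Fairlea vs Dunmore: Dunmore wins 9–4.
Ralston vs Dunmore: Ralston, 9–4.
No city is unbeaten: Ivery loses to Fairlea; Fairlea loses to Dunmore; Ralston loses to Ivery; Dunmore loses to Ivery. In particular Ivery beats Dunmore beats Fairlea beats Ivery is a majority cycle — no Condorcet winner exists.

none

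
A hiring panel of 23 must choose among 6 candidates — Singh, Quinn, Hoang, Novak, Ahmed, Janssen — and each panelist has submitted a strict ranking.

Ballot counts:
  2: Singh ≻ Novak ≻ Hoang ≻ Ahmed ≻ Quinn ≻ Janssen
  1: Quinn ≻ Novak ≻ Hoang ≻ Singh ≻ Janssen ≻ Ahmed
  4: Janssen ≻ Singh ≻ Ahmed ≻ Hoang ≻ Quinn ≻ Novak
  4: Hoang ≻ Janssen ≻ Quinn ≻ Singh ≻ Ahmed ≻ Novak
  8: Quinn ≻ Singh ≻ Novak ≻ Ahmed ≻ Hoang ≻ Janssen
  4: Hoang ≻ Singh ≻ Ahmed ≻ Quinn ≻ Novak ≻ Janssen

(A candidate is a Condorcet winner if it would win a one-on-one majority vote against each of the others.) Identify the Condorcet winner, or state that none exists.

Check each pair by majority over 23 ballots:
Singh vs Quinn: Quinn, 13–10.
Singh vs Hoang: Singh, 14–9.
Singh vs Novak: Singh, 22–1.
Singh vs Ahmed: Singh, 23–0.
Singh vs Janssen: Singh wins 15–8.
Quinn vs Hoang: Hoang wins 14–9.
Quinn vs Novak: Quinn, 21–2.
Quinn–Ahmed: Quinn 13–10.
Quinn vs Janssen: Quinn, 15–8.
Hoang vs Novak: Hoang, 12–11.
Hoang vs Ahmed: Ahmed, 12–11.
Hoang vs Janssen: Hoang, 19–4.
Novak vs Ahmed: Ahmed wins 12–11.
Novak vs Janssen: Novak wins 15–8.
Ahmed–Janssen: Ahmed 14–9.
No candidate is unbeaten: Singh loses to Quinn; Quinn loses to Hoang; Hoang loses to Singh; Novak loses to Singh; Ahmed loses to Singh; Janssen loses to Singh. In particular Singh > Hoang > Quinn > Singh is a majority cycle — no Condorcet winner exists.

none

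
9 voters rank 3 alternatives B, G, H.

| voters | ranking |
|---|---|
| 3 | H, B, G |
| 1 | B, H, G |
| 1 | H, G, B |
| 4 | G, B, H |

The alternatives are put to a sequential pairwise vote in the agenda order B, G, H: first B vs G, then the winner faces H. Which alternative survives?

H

Round 1: B vs G — 4–5, G advances.
Round 2: G vs H — 4–5, H advances.
The agenda winner is H.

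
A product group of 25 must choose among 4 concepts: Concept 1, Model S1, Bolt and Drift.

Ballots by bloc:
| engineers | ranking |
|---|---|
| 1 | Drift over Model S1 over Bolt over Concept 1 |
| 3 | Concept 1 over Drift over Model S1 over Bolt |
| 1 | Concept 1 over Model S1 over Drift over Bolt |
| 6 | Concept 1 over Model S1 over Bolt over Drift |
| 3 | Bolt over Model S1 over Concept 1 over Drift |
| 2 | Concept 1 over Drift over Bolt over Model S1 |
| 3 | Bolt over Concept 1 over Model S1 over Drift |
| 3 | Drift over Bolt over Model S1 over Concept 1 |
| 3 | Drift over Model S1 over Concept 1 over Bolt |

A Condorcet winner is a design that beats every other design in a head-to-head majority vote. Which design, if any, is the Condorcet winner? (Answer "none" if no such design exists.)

Concept 1

Check each pair by majority over 25 ballots:
Concept 1 vs Model S1: Concept 1 is ranked higher on 3+1+6+2+3 = 15 ballots, Model S1 on 10. Concept 1 wins 15–10.
Concept 1 vs Bolt: Concept 1 preferred on 3+1+6+2+3 = 15 ballots; Concept 1 wins 15–10.
Concept 1 vs Drift: Concept 1 is ranked higher on 3+1+6+3+2+3 = 18 ballots, Drift on 7. Concept 1 wins 18–7.
Model S1 vs Bolt: Model S1 is ranked higher on 1+3+1+6+3 = 14 ballots, Bolt on 11. Model S1 wins 14–11.
Model S1 vs Drift: Model S1 is ranked higher on 1+6+3+3 = 13 ballots, Drift on 12. Model S1 wins 13–12.
Bolt vs Drift: Bolt is ranked higher on 6+3+3 = 12 ballots, Drift on 13. Drift wins 13–12.
Concept 1 defeats every rival head-to-head and is the Condorcet winner.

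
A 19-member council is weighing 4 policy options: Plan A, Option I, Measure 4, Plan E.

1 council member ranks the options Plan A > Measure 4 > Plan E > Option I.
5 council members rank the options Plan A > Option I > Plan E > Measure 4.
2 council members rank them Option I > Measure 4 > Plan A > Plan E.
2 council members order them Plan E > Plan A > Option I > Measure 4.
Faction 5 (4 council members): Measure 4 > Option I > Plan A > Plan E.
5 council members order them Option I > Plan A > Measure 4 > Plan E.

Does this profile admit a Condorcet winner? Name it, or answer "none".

Option I

Check each pair by majority over 19 ballots:
Plan A vs Option I: 8 to 11, Option I.
Plan A vs Measure 4: Plan A is ranked higher on 1+5+2+5 = 13 ballots, Measure 4 on 6. Plan A wins 13–6.
Plan A vs Plan E: 1+5+2+4+5 = 17 for Plan A, 2 for Plan E — Plan A by 17–2.
Option I vs Measure 4: Option I preferred on 5+2+2+5 = 14 ballots; Option I wins 14–5.
Option I vs Plan E: 5+2+4+5 = 16 for Option I, 3 for Plan E — Option I by 16–3.
Measure 4 vs Plan E: Measure 4 is ranked higher on 1+2+4+5 = 12 ballots, Plan E on 7. Measure 4 wins 12–7.
Option I defeats every rival head-to-head and is the Condorcet winner.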